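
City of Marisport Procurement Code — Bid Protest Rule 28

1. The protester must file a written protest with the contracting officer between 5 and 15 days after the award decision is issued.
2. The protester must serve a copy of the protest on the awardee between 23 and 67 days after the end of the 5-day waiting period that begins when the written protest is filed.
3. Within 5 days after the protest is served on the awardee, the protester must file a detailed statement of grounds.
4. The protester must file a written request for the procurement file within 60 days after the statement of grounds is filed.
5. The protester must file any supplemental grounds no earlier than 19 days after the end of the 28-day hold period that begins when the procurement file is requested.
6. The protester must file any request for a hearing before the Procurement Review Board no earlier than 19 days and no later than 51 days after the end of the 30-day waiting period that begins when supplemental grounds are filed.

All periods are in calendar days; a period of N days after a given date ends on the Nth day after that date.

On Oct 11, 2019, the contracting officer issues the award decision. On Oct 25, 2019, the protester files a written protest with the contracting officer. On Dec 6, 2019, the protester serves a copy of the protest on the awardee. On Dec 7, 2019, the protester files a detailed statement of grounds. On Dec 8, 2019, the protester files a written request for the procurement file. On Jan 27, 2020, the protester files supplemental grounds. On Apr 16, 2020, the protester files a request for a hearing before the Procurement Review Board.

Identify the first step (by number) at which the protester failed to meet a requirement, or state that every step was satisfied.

None — every step was satisfied

Step 1 — 5 and 15 days from Oct 11, 2019 (when the award decision is issued) are Oct 16, 2019 and Oct 26, 2019 respectively; done Oct 25, 2019 — within the window.
Step 2 — 23 and 67 days from Oct 30, 2019 (end of the 5-day waiting period, which began when the written protest is filed on Oct 25, 2019) are Nov 22, 2019 and Jan 5, 2020 respectively; done Dec 6, 2019, which is between those dates.
Step 3 — counting 5 days from Dec 6, 2019 (when the protest is served on the awardee) gives a deadline of Dec 11, 2019; Dec 7, 2019 is within that limit.
Step 4 — counting 60 days from Dec 7, 2019 (when the statement of grounds is filed) gives a deadline of Feb 5, 2020; Dec 8, 2019 is within that limit.
Step 5 — must wait 19 days from Jan 5, 2020 (end of the 28-day hold period, which began when the procurement file is requested on Dec 8, 2019), so not before Jan 24, 2020; done Jan 27, 2020, after the minimum wait.
Step 6 — 19 and 51 days from Feb 26, 2020 (end of the 30-day waiting period, which began when supplemental grounds are filed on Jan 27, 2020) are Mar 16, 2020 and Apr 17, 2020 respectively; done Apr 16, 2020, which is between those dates.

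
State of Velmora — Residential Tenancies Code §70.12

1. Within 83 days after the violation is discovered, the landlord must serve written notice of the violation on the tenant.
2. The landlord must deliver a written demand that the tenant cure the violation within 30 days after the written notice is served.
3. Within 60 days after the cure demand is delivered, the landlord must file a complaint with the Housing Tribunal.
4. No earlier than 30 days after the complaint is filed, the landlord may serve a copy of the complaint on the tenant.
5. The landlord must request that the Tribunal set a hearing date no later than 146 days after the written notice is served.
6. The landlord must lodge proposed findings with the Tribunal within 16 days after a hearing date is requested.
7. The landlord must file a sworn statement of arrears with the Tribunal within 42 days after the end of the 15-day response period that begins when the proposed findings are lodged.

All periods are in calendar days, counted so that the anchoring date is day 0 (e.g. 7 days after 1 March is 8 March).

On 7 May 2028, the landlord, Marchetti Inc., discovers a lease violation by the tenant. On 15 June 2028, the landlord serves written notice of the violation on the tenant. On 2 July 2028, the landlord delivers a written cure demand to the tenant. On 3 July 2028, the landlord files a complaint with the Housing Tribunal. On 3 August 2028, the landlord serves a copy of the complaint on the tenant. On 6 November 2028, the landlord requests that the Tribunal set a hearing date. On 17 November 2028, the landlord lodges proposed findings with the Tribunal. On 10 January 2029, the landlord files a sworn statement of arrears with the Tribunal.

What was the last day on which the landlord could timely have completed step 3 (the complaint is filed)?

Step 3 runs from 2 July 2028, when the cure demand is delivered. 60 days after 2 July 2028 is 31 August 2028.

31 August 2028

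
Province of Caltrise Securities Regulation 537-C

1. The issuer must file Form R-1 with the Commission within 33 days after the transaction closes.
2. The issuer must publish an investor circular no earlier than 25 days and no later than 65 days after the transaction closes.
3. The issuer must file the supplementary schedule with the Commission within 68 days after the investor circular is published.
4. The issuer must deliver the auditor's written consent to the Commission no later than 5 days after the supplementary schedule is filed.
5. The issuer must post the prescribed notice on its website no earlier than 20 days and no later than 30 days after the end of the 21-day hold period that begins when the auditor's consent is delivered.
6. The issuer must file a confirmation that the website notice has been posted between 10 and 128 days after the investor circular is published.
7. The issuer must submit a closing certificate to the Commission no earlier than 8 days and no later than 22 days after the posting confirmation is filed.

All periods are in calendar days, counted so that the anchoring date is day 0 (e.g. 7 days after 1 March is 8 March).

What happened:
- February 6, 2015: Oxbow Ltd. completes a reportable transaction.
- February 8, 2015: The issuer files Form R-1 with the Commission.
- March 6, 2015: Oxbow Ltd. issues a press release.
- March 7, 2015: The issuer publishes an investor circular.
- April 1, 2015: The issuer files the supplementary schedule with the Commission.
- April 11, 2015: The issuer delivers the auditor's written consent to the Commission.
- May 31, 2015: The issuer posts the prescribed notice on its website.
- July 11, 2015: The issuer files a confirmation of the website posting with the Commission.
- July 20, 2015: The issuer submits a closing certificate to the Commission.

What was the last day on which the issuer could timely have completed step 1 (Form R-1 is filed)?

March 11, 2015

Step 1 runs from February 6, 2015, when the transaction closes. 33 days after February 6, 2015 is March 11, 2015.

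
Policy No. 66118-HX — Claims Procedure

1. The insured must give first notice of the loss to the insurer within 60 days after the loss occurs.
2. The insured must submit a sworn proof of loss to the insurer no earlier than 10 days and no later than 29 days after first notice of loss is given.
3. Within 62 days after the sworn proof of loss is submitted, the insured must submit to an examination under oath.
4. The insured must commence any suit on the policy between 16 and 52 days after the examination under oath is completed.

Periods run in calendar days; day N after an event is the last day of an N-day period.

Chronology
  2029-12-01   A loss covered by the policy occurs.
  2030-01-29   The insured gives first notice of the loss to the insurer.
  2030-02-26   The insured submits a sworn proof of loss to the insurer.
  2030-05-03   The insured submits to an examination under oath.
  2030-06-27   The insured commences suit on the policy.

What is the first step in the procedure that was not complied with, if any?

(1) due by 2029-12-01 + 60 days = 2030-01-30; completed 2030-01-29, before the deadline.
(2) the permitted window runs from 2030-01-29 + 10 = 2030-02-08 to 2030-01-29 + 29 = 2030-02-27; 2030-02-26 falls inside that range.
(3) due by 2030-02-26 + 62 days = 2030-04-29; done 2030-05-03 — 4 days late.
Later steps need not be reached.

Step 3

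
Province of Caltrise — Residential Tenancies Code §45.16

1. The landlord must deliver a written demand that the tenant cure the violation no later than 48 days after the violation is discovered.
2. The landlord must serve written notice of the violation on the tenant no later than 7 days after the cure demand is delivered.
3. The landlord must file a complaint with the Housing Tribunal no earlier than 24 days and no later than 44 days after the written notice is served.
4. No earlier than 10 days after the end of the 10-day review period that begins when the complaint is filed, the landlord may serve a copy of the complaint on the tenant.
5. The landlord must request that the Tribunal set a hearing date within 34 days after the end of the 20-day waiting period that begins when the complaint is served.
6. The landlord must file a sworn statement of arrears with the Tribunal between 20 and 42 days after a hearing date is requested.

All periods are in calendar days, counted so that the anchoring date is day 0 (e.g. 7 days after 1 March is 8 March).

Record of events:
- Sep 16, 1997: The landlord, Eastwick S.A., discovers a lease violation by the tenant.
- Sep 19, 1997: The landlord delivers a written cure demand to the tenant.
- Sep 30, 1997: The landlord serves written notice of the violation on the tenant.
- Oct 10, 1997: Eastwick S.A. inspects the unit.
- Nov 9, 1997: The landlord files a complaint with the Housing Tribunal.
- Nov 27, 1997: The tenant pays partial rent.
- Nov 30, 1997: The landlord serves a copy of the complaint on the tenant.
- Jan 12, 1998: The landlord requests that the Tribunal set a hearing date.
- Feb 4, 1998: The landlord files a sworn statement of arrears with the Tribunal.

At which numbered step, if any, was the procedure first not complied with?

Step 2

Step 1 — counting 48 days from Sep 16, 1997 (when the violation is discovered) gives a deadline of Nov 3, 1997; done Sep 19, 1997 — timely.
Step 2 — counting 7 days from Sep 19, 1997 (when the cure demand is delivered) gives a deadline of Sep 26, 1997; not done until Sep 30, 1997, 4 days after the deadline.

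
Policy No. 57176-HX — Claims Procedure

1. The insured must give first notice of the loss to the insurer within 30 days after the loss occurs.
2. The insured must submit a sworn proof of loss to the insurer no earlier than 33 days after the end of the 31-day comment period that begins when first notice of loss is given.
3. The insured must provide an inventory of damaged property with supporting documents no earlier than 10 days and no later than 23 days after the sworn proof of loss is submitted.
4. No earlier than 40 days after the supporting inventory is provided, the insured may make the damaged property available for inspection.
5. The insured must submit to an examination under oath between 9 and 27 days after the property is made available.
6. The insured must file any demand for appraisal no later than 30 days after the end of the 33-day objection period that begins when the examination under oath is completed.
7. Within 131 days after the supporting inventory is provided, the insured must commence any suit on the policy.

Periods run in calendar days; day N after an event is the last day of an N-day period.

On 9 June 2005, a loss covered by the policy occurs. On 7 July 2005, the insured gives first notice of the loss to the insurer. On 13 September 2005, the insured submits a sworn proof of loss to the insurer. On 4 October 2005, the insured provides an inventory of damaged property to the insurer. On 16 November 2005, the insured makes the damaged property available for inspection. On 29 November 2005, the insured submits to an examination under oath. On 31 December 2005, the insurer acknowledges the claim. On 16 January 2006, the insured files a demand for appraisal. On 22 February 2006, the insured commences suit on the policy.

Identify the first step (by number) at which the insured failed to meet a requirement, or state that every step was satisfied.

Step 1 — counting 30 days from 9 June 2005 (when the loss occurs) gives a deadline of 9 July 2005; 7 July 2005 is within that limit.
Step 2 — must wait 33 days from 7 August 2005 (end of the 31-day comment period, which began when first notice of loss is given on 7 July 2005), so not before 9 September 2005; done 13 September 2005, after the minimum wait.
Step 3 — 10 and 23 days from 13 September 2005 (when the sworn proof of loss is submitted) are 23 September 2005 and 6 October 2005 respectively; 4 October 2005 falls inside that range.
Step 4 — must wait 40 days from 4 October 2005 (when the supporting inventory is provided), so not before 13 November 2005; done 16 November 2005 — permitted.
Step 5 — 9 and 27 days from 16 November 2005 (when the property is made available) are 25 November 2005 and 13 December 2005 respectively; done 29 November 2005 — within the window.
Step 6 — counting 30 days from 1 January 2006 (end of the 33-day objection period, which began when the examination under oath is completed on 29 November 2005) gives a deadline of 31 January 2006; 16 January 2006 is within that limit.
Step 7 — counting 131 days from 4 October 2005 (when the supporting inventory is provided) gives a deadline of 12 February 2006; not done until 22 February 2006, 10 days after the deadline.

Step 7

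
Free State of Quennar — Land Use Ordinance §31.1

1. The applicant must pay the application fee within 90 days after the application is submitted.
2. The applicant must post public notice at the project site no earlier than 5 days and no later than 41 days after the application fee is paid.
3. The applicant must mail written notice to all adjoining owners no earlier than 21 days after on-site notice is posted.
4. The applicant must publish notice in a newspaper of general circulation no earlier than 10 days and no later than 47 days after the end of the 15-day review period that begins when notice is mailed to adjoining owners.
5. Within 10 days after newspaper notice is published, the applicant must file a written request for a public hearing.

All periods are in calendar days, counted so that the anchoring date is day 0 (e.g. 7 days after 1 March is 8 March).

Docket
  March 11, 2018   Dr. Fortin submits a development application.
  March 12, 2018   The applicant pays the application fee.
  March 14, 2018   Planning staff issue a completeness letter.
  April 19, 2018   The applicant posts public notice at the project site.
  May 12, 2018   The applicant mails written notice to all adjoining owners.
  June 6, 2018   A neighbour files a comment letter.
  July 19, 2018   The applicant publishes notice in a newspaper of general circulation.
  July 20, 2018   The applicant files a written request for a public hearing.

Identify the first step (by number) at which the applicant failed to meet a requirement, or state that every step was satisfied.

Step 4

Step 1 — counting 90 days from March 11, 2018 (when the application is submitted) gives a deadline of June 9, 2018; done March 12, 2018 — timely.
Step 2 — 5 and 41 days from March 12, 2018 (when the application fee is paid) are March 17, 2018 and April 22, 2018 respectively; done April 19, 2018 — within the window.
Step 3 — must wait 21 days from April 19, 2018 (when on-site notice is posted), so not before May 10, 2018; done May 12, 2018 — permitted.
Step 4 — 10 and 47 days from May 27, 2018 (end of the 15-day review period, which began when notice is mailed to adjoining owners on May 12, 2018) are June 6, 2018 and July 13, 2018 respectively; July 19, 2018 is 6 days past the end of the window.
Later steps need not be reached.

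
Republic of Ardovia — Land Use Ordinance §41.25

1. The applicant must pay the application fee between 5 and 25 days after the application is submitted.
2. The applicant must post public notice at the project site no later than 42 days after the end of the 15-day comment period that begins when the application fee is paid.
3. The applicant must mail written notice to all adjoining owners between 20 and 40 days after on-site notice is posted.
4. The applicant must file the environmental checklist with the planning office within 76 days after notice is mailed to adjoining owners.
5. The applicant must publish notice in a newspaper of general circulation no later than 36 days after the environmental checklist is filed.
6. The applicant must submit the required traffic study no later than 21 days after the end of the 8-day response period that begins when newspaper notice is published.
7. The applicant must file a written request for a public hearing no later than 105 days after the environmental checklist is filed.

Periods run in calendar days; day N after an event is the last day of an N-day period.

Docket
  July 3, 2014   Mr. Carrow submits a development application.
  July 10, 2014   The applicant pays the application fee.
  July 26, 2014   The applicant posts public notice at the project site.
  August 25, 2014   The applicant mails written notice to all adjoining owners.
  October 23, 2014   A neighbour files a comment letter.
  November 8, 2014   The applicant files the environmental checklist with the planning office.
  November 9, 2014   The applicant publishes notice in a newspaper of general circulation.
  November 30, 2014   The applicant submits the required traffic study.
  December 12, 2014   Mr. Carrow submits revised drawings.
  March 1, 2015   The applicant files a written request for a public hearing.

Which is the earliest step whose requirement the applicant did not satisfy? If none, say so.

Step 7

Step 1: the window is 5–25 days after July 3, 2014 (when the application is submitted), so July 8, 2014 through July 28, 2014; done July 10, 2014 — within the window.
Step 2: 42 days after July 25, 2014 (end of the 15-day comment period, which began when the application fee is paid on July 10, 2014) is September 5, 2014; done July 26, 2014 — timely.
Step 3: the window is 20–40 days after July 26, 2014 (when on-site notice is posted), so August 15, 2014 through September 4, 2014; August 25, 2014 falls inside that range.
Step 4: 76 days after August 25, 2014 (when notice is mailed to adjoining owners) is November 9, 2014; November 8, 2014 is within that limit.
Step 5: 36 days after November 8, 2014 (when the environmental checklist is filed) is December 14, 2014; completed November 9, 2014, before the deadline.
Step 6: 21 days after November 17, 2014 (end of the 8-day response period, which began when newspaper notice is published on November 9, 2014) is December 8, 2014; done November 30, 2014 — timely.
Step 7: 105 days after November 8, 2014 (when the environmental checklist is filed) is February 21, 2015; not done until March 1, 2015, 8 days after the deadline.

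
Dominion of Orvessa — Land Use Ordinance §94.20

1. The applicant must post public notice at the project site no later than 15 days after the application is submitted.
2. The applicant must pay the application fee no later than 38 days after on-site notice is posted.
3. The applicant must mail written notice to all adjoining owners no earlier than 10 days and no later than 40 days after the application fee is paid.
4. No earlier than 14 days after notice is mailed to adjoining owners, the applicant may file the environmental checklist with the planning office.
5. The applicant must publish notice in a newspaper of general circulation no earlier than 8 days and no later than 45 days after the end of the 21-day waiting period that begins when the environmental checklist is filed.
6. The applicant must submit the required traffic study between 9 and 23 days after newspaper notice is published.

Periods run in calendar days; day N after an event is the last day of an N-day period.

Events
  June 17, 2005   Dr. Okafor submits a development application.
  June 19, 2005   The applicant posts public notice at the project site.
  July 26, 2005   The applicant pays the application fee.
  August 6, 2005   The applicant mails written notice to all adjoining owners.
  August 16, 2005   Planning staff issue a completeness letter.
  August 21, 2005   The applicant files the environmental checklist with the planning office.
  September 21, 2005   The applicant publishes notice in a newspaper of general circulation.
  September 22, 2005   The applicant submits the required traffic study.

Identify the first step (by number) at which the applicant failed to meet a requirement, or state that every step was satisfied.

Step 1: 15 days after June 17, 2005 (when the application is submitted) is July 2, 2005; June 19, 2005 is within that limit.
Step 2: 38 days after June 19, 2005 (when on-site notice is posted) is July 27, 2005; July 26, 2005 is within that limit.
Step 3: the window is 10–40 days after July 26, 2005 (when the application fee is paid), so August 5, 2005 through September 4, 2005; done August 6, 2005, which is between those dates.
Step 4: the earliest permitted date is 14 days after August 6, 2005 (when notice is mailed to adjoining owners), i.e. August 20, 2005; done August 21, 2005, after the minimum wait.
Step 5: the window is 8–45 days after September 11, 2005 (end of the 21-day waiting period, which began when the environmental checklist is filed on August 21, 2005), so September 19, 2005 through October 26, 2005; September 21, 2005 falls inside that range.
Step 6: the window is 9–23 days after September 21, 2005 (when newspaper notice is published), so September 30, 2005 through October 14, 2005; done September 22, 2005 — 8 days before the window opened.

Step 6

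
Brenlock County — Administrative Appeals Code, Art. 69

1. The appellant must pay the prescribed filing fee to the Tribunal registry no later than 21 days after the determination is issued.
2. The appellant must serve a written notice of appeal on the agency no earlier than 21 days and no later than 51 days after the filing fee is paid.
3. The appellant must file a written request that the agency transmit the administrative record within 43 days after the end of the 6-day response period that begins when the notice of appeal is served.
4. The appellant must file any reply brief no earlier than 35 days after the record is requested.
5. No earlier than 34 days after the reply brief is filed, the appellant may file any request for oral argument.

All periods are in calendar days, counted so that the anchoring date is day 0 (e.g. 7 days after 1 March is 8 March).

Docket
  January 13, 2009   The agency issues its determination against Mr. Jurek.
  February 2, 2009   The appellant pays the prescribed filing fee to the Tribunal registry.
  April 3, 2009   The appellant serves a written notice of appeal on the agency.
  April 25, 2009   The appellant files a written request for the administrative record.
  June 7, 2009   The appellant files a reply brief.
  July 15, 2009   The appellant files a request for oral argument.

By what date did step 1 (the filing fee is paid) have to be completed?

Step 1 runs from January 13, 2009, when the determination is issued. 21 days after January 13, 2009 is February 3, 2009.

February 3, 2009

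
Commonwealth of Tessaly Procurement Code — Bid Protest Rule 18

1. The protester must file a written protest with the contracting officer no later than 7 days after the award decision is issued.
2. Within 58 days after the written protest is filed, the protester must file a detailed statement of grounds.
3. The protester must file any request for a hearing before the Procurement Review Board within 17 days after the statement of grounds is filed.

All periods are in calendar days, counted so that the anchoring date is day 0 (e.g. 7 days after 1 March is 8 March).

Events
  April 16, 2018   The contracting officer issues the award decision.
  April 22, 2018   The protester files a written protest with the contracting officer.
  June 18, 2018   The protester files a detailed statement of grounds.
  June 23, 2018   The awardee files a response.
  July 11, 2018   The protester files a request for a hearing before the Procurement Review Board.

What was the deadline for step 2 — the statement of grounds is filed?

Step 2 runs from April 22, 2018, when the written protest is filed. 58 days after April 22, 2018 is June 19, 2018.

June 19, 2018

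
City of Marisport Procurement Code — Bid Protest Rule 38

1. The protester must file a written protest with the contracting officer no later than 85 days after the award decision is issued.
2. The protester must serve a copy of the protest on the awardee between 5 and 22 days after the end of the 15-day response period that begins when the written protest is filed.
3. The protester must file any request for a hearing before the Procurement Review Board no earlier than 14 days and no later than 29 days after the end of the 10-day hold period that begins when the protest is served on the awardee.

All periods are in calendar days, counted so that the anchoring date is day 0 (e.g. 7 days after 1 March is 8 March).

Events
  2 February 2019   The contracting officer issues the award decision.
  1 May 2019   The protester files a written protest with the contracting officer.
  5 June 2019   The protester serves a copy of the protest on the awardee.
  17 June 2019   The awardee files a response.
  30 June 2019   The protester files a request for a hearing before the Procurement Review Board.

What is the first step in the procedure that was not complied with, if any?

Step 1

(1) due by 2 February 2019 + 85 days = 28 April 2019; 1 May 2019 misses that deadline by 3 days.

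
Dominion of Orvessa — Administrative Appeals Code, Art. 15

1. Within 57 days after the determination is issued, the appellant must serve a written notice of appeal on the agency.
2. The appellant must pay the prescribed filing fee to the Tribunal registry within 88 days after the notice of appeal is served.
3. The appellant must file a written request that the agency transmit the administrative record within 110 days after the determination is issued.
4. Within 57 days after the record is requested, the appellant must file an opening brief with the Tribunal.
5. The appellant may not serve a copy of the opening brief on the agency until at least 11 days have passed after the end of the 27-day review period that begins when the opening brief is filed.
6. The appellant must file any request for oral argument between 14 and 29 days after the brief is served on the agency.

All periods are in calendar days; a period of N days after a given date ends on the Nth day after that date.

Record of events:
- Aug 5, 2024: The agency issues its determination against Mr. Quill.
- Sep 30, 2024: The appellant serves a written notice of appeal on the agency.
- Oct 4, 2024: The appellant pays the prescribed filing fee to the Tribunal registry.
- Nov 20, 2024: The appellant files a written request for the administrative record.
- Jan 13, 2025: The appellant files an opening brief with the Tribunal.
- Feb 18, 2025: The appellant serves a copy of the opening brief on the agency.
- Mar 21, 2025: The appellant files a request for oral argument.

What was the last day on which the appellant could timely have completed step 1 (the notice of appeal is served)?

Step 1 runs from Aug 5, 2024, when the determination is issued. 57 days after Aug 5, 2024 is Oct 1, 2024.

Oct 1, 2024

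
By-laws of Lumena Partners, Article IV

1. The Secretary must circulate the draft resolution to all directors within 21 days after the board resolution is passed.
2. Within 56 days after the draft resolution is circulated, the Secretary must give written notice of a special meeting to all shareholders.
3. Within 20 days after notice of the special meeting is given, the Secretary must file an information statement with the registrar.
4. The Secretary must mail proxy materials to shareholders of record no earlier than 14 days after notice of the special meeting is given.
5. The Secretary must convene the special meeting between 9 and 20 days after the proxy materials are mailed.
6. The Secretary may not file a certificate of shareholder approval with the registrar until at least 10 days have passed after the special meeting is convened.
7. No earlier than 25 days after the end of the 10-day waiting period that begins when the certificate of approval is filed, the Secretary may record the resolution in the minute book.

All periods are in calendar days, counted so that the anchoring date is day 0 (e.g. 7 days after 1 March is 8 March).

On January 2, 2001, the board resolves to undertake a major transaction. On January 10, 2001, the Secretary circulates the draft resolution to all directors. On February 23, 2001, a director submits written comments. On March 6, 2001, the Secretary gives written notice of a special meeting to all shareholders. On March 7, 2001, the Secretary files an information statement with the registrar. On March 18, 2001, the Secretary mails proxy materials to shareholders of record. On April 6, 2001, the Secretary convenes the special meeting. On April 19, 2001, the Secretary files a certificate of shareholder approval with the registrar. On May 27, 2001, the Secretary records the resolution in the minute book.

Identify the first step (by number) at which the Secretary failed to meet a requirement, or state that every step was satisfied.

Step 1: 21 days after January 2, 2001 (when the board resolution is passed) is January 23, 2001; January 10, 2001 is within that limit.
Step 2: 56 days after January 10, 2001 (when the draft resolution is circulated) is March 7, 2001; completed March 6, 2001, before the deadline.
Step 3: 20 days after March 6, 2001 (when notice of the special meeting is given) is March 26, 2001; completed March 7, 2001, before the deadline.
Step 4: the earliest permitted date is 14 days after March 6, 2001 (when notice of the special meeting is given), i.e. March 20, 2001; done March 18, 2001 — 2 days too early.

Step 4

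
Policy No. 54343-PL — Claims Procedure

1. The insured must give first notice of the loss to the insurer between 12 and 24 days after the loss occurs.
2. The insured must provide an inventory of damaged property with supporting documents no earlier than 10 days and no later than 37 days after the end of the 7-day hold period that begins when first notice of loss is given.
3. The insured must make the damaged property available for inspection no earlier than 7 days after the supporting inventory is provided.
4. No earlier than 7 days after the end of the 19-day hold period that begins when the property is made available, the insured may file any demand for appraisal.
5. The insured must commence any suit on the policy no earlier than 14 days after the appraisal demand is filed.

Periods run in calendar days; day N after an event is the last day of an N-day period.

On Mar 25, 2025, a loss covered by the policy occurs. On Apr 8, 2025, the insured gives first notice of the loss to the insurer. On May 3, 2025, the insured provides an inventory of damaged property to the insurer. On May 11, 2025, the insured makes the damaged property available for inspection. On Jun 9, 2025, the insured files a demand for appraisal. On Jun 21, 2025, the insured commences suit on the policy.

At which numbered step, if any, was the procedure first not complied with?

Step 1 — 12 and 24 days from Mar 25, 2025 (when the loss occurs) are Apr 6, 2025 and Apr 18, 2025 respectively; done Apr 8, 2025 — within the window.
Step 2 — 10 and 37 days from Apr 15, 2025 (end of the 7-day hold period, which began when first notice of loss is given on Apr 8, 2025) are Apr 25, 2025 and May 22, 2025 respectively; done May 3, 2025, which is between those dates.
Step 3 — must wait 7 days from May 3, 2025 (when the supporting inventory is provided), so not before May 10, 2025; done May 11, 2025, after the minimum wait.
Step 4 — must wait 7 days from May 30, 2025 (end of the 19-day hold period, which began when the property is made available on May 11, 2025), so not before Jun 6, 2025; Jun 9, 2025 is on or after that date.
Step 5 — must wait 14 days from Jun 9, 2025 (when the appraisal demand is filed), so not before Jun 23, 2025; acted on Jun 21, 2025, 2 days prematurely.

Step 5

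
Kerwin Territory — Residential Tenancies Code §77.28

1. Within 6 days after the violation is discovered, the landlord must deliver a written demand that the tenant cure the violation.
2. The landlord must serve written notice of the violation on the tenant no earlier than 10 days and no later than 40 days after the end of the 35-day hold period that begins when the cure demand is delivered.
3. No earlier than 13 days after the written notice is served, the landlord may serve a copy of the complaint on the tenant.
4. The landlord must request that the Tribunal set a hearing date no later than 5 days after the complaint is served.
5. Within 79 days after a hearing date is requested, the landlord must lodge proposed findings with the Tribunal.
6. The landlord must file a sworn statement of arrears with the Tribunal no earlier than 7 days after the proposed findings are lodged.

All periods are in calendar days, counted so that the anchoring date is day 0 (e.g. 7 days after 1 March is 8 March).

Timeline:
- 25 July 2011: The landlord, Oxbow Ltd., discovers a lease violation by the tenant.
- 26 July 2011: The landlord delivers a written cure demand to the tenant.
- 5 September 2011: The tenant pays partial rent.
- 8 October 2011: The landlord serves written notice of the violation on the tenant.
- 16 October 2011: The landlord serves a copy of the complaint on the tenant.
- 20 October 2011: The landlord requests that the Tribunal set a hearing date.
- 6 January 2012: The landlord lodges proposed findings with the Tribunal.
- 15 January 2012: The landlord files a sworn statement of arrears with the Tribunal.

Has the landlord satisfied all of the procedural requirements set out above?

No

(1) due by 25 July 2011 + 6 days = 31 July 2011; done 26 July 2011 — timely.
(2) the permitted window runs from 30 August 2011 + 10 = 9 September 2011 to 30 August 2011 + 40 = 9 October 2011; done 8 October 2011 — within the window.
(3) permitted from 8 October 2011 + 13 days = 21 October 2011 onward; 16 October 2011 is 5 days before the earliest permitted date.
No need to go further; step 3 was not satisfied.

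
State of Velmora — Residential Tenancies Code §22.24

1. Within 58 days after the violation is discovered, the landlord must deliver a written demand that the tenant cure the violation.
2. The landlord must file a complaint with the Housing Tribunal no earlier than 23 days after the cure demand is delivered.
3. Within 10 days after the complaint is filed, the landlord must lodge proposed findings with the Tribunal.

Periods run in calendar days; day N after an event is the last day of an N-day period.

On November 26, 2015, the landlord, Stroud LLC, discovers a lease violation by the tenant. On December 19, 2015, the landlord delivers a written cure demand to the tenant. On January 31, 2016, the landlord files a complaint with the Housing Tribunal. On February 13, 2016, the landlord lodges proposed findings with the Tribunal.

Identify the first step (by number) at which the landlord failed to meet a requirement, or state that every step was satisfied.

Step 3

(1) due by November 26, 2015 + 58 days = January 23, 2016; done December 19, 2015 — timely.
(2) permitted from December 19, 2015 + 23 days = January 11, 2016 onward; done January 31, 2016, after the minimum wait.
(3) due by January 31, 2016 + 10 days = February 10, 2016; done February 13, 2016 — 3 days late.
Later steps need not be reached.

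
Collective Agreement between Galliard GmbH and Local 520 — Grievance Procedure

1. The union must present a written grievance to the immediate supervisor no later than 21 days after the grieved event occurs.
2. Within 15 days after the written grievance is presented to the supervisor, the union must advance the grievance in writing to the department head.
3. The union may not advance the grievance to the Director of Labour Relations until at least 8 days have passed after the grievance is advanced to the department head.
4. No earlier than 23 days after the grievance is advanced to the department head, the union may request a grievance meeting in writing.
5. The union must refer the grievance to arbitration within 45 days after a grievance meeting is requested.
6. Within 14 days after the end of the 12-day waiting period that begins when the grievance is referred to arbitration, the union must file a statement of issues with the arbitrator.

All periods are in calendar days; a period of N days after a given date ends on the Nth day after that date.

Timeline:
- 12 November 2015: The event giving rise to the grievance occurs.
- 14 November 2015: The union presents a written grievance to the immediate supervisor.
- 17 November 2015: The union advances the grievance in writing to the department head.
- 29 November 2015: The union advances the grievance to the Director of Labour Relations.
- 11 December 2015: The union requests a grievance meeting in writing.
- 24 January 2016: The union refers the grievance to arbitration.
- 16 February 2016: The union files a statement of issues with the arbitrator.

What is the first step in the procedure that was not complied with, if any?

(1) due by 12 November 2015 + 21 days = 3 December 2015; completed 14 November 2015, before the deadline.
(2) due by 14 November 2015 + 15 days = 29 November 2015; done 17 November 2015 — timely.
(3) permitted from 17 November 2015 + 8 days = 25 November 2015 onward; done 29 November 2015 — permitted.
(4) permitted from 17 November 2015 + 23 days = 10 December 2015 onward; done 11 December 2015, after the minimum wait.
(5) due by 11 December 2015 + 45 days = 25 January 2016; 24 January 2016 is within that limit.
(6) due by 5 February 2016 + 14 days = 19 February 2016; done 16 February 2016 — timely.

None — every step was satisfied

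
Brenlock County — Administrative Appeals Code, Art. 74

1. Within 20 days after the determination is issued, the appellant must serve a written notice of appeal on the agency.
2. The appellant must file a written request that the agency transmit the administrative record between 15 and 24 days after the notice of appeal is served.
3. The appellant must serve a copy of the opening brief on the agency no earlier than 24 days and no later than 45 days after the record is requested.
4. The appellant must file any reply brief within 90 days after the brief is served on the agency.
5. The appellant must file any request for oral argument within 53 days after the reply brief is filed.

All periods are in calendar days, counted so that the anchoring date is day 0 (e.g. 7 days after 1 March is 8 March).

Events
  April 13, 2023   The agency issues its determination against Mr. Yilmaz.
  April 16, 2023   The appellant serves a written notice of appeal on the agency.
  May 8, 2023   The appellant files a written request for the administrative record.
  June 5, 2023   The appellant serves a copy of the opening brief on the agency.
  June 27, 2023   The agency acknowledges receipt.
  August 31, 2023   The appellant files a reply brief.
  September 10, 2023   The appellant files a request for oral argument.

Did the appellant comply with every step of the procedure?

Step 1: 20 days after April 13, 2023 (when the determination is issued) is May 3, 2023; April 16, 2023 is within that limit.
Step 2: the window is 15–24 days after April 16, 2023 (when the notice of appeal is served), so May 1, 2023 through May 10, 2023; done May 8, 2023, which is between those dates.
Step 3: the window is 24–45 days after May 8, 2023 (when the record is requested), so June 1, 2023 through June 22, 2023; done June 5, 2023 — within the window.
Step 4: 90 days after June 5, 2023 (when the brief is served on the agency) is September 3, 2023; done August 31, 2023 — timely.
Step 5: 53 days after August 31, 2023 (when the reply brief is filed) is October 23, 2023; September 10, 2023 is within that limit.

Yes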